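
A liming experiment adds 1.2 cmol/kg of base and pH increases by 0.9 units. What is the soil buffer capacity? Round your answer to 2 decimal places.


Step 1: BC = change in base / change in pH
Step 2: BC = 1.2 / 0.9
Step 3: BC = 1.33 cmol/(kg*pH unit)

1.33


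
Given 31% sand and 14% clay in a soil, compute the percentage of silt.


Step 1: sand + silt + clay = 100%
Step 2: silt = 100 - sand - clay
Step 3: silt = 100 - 31 - 14
Step 4: silt = 55%

55


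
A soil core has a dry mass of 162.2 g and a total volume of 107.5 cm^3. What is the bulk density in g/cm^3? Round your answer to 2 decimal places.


Step 1: Identify the formula: BD = dry mass / volume
Step 2: Substitute values: BD = 162.2 / 107.5
Step 3: BD = 1.51 g/cm^3

1.51


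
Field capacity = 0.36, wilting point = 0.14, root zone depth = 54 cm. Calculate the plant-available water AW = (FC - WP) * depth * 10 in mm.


Step 1: Available water = (FC - WP) * depth * 10
Step 2: AW = (0.36 - 0.14) * 54 * 10
Step 3: AW = 0.22 * 54 * 10
Step 4: AW = 118.8 mm

118.8


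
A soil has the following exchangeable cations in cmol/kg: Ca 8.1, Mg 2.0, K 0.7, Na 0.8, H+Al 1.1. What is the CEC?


Step 1: CEC = Ca + Mg + K + Na + (H+Al)
Step 2: CEC = 8.1 + 2.0 + 0.7 + 0.8 + 1.1
Step 3: CEC = 12.7 cmol/kg

12.7


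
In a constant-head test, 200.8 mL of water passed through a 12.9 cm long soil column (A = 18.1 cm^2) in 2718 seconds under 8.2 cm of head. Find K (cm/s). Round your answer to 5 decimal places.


Step 1: K = Q * L / (A * t * h)
Step 2: Numerator = 200.8 * 12.9 = 2590.32
Step 3: Denominator = 18.1 * 2718 * 8.2 = 403405.56
Step 4: K = 2590.32 / 403405.56 = 0.00642 cm/s

0.00642


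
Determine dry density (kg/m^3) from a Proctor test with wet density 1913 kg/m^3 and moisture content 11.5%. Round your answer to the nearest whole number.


Step 1: Dry density = wet density / (1 + w/100)
Step 2: Dry density = 1913 / (1 + 11.5/100)
Step 3: Dry density = 1913 / 1.115
Step 4: Dry density = 1716 kg/m^3

1716


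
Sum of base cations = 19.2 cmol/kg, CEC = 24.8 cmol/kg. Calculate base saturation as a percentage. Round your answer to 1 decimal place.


Step 1: BS = 100 * (sum of bases) / CEC
Step 2: BS = 100 * 19.2 / 24.8
Step 3: BS = 77.4%

77.4


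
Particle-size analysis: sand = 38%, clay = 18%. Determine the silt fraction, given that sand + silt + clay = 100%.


Step 1: sand + silt + clay = 100%
Step 2: silt = 100 - sand - clay
Step 3: silt = 100 - 38 - 18
Step 4: silt = 44%

44


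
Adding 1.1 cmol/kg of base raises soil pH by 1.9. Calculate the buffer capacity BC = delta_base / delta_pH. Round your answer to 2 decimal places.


Step 1: BC = change in base / change in pH
Step 2: BC = 1.1 / 1.9
Step 3: BC = 0.58 cmol/(kg*pH unit)

0.58


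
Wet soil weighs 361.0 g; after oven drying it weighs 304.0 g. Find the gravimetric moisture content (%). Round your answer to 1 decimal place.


Step 1: Water mass = wet - dry = 361.0 - 304.0 = 57.0 g
Step 2: w = 100 * water mass / dry mass
Step 3: w = 100 * 57.0 / 304.0 = 18.8%

18.8


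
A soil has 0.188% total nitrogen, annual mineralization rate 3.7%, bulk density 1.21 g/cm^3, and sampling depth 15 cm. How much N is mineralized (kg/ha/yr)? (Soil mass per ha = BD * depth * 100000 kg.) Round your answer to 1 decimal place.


Step 1: Soil mass per ha = BD * depth * 100000 = 1.21 * 15 * 100000 = 1815000 kg
Step 2: Total N pool = soil mass * N%/100 = 1815000 * 0.188/100 = 3412.2 kg/ha
Step 3: N mineralized = N pool * rate%/100 = 3412.2 * 3.7/100 = 126.3 kg/ha/yr

126.3


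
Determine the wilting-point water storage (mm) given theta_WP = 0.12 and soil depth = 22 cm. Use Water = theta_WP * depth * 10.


Step 1: Water (mm) = theta_WP * depth * 10
Step 2: Water = 0.12 * 22 * 10
Step 3: Water = 26.4 mm

26.4


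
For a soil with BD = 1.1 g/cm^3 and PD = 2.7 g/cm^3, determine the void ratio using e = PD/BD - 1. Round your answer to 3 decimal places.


Step 1: e = PD / BD - 1
Step 2: e = 2.7 / 1.1 - 1
Step 3: e = 2.45455 - 1
Step 4: e = 1.455

1.455


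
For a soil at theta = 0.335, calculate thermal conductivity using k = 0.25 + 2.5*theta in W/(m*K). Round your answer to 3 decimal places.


Step 1: k = 0.25 + 2.5 * theta
Step 2: k = 0.25 + 2.5 * 0.335
Step 3: k = 0.25 + 0.838
Step 4: k = 1.088 W/(m*K)

1.088


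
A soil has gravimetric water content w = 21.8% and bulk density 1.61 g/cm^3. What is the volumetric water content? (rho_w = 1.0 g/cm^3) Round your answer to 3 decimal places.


Step 1: theta = (w / 100) * BD / rho_w
Step 2: theta = (21.8 / 100) * 1.61 / 1.0
Step 3: theta = 0.218 * 1.61
Step 4: theta = 0.351

0.351


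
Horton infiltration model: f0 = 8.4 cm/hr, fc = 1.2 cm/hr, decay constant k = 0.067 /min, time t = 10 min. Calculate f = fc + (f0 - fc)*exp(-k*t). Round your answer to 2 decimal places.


Step 1: f = fc + (f0 - fc) * exp(-k * t)
Step 2: exp(-0.067 * 10) = 0.511709
Step 3: f = 1.2 + (8.4 - 1.2) * 0.511709
Step 4: f = 1.2 + 7.2 * 0.511709
Step 5: f = 4.88 cm/hr

4.88


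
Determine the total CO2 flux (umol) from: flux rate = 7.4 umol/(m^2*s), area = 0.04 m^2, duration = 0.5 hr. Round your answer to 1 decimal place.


Step 1: Convert time to seconds: 0.5 hr * 3600 = 1800.0 s
Step 2: Total = flux * area * time_s
Step 3: Total = 7.4 * 0.04 * 1800.0
Step 4: Total = 532.8 umol

532.8


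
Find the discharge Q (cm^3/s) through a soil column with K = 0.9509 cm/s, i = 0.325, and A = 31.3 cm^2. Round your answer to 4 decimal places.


Step 1: Apply Darcy's law: Q = K * i * A
Step 2: Q = 0.9509 * 0.325 * 31.3
Step 3: Q = 9.673 cm^3/s

9.673


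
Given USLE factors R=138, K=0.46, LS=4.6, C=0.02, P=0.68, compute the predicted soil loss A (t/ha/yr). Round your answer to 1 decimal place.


Step 1: A = R * K * LS * C * P
Step 2: R * K = 138 * 0.46 = 63.48
Step 3: (R*K) * LS = 63.48 * 4.6 = 292.008
Step 4: * C * P = 292.008 * 0.02 * 0.68 = 4.0
Step 5: A = 4.0 t/(ha*yr)

4.0


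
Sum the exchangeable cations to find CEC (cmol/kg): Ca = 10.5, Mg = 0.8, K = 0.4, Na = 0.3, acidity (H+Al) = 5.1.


Step 1: CEC = Ca + Mg + K + Na + (H+Al)
Step 2: CEC = 10.5 + 0.8 + 0.4 + 0.3 + 5.1
Step 3: CEC = 17.1 cmol/kg

17.1


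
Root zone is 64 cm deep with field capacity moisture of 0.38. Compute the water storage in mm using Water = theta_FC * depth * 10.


Step 1: Water (mm) = theta_FC * depth (cm) * 10
Step 2: Water = 0.38 * 64 * 10
Step 3: Water = 243.2 mm

243.2


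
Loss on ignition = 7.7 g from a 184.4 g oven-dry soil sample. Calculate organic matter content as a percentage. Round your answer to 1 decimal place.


Step 1: OM% = 100 * LOI / sample mass
Step 2: OM = 100 * 7.7 / 184.4
Step 3: OM = 4.2%

4.2


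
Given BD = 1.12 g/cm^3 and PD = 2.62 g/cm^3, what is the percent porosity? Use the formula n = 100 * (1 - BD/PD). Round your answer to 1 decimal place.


Step 1: Formula: n = 100 * (1 - BD / PD)
Step 2: n = 100 * (1 - 1.12 / 2.62)
Step 3: n = 100 * (1 - 0.42748)
Step 4: n = 57.3%

57.3


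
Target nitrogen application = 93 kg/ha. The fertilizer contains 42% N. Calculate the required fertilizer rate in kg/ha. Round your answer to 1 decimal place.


Step 1: Fertilizer rate = target N / (N content / 100)
Step 2: Rate = 93 / (42 / 100)
Step 3: Rate = 93 / 0.42
Step 4: Rate = 221.4 kg/ha

221.4


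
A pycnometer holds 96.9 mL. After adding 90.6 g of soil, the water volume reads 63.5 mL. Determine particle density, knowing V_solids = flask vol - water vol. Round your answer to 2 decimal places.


Step 1: Volume of solids = flask volume - water volume with soil
Step 2: V_solids = 96.9 - 63.5 = 33.4 mL
Step 3: Particle density = mass / V_solids = 90.6 / 33.4 = 2.71 g/cm^3

2.71


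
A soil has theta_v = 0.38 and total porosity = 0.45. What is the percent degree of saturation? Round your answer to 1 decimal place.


Step 1: S = 100 * theta_v / n
Step 2: S = 100 * 0.38 / 0.45
Step 3: S = 84.4%

84.4


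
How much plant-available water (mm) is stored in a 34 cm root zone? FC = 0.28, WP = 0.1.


Step 1: Available water = (FC - WP) * depth * 10
Step 2: AW = (0.28 - 0.1) * 34 * 10
Step 3: AW = 0.18 * 34 * 10
Step 4: AW = 61.2 mm

61.2


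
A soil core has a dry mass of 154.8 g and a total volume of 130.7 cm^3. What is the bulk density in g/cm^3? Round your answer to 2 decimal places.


Step 1: Identify the formula: BD = dry mass / volume
Step 2: Substitute values: BD = 154.8 / 130.7
Step 3: BD = 1.18 g/cm^3

1.18


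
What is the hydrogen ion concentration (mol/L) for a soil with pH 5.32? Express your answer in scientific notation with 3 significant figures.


Step 1: [H+] = 10^(-pH)
Step 2: [H+] = 10^(-5.32)
Step 3: [H+] = 4.79e-06 mol/L

4.79e-06


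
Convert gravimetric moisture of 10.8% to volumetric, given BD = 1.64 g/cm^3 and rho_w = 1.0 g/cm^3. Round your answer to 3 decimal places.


Step 1: theta = (w / 100) * BD / rho_w
Step 2: theta = (10.8 / 100) * 1.64 / 1.0
Step 3: theta = 0.108 * 1.64
Step 4: theta = 0.177

0.177


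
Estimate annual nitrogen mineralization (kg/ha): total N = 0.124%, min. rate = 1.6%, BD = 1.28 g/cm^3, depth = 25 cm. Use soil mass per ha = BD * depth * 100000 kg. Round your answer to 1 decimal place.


Step 1: Soil mass per ha = BD * depth * 100000 = 1.28 * 25 * 100000 = 3200000 kg
Step 2: Total N pool = soil mass * N%/100 = 3200000 * 0.124/100 = 3968.0 kg/ha
Step 3: N mineralized = N pool * rate%/100 = 3968.0 * 1.6/100 = 63.5 kg/ha/yr

63.5


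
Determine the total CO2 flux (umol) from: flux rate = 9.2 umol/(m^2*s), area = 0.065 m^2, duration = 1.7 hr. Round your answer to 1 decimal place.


Step 1: Convert time to seconds: 1.7 hr * 3600 = 6120.0 s
Step 2: Total = flux * area * time_s
Step 3: Total = 9.2 * 0.065 * 6120.0
Step 4: Total = 3659.8 umol

3659.8


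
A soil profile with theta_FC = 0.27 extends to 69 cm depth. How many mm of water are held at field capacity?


Step 1: Water (mm) = theta_FC * depth (cm) * 10
Step 2: Water = 0.27 * 69 * 10
Step 3: Water = 186.3 mm

186.3


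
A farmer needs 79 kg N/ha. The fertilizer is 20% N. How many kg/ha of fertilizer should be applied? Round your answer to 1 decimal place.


Step 1: Fertilizer rate = target N / (N content / 100)
Step 2: Rate = 79 / (20 / 100)
Step 3: Rate = 79 / 0.2
Step 4: Rate = 395.0 kg/ha

395.0


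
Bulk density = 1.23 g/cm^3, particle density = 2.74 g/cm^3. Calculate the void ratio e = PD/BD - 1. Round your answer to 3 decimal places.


Step 1: e = PD / BD - 1
Step 2: e = 2.74 / 1.23 - 1
Step 3: e = 2.22764 - 1
Step 4: e = 1.228

1.228


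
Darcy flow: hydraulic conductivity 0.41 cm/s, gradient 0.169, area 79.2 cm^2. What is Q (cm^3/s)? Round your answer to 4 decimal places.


Step 1: Apply Darcy's law: Q = K * i * A
Step 2: Q = 0.41 * 0.169 * 79.2
Step 3: Q = 5.4878 cm^3/s

5.4878


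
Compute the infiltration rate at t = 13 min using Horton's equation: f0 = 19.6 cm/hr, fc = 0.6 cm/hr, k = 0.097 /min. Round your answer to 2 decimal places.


Step 1: f = fc + (f0 - fc) * exp(-k * t)
Step 2: exp(-0.097 * 13) = 0.283371
Step 3: f = 0.6 + (19.6 - 0.6) * 0.283371
Step 4: f = 0.6 + 19.0 * 0.283371
Step 5: f = 5.98 cm/hr

5.98


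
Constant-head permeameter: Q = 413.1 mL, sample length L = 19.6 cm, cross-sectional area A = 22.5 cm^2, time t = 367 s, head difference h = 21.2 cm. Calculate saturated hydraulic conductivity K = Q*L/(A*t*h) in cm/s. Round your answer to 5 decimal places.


Step 1: K = Q * L / (A * t * h)
Step 2: Numerator = 413.1 * 19.6 = 8096.76
Step 3: Denominator = 22.5 * 367 * 21.2 = 175059.0
Step 4: K = 8096.76 / 175059.0 = 0.04625 cm/s

0.04625


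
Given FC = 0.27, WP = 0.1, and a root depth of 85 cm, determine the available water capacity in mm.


Step 1: Available water = (FC - WP) * depth * 10
Step 2: AW = (0.27 - 0.1) * 85 * 10
Step 3: AW = 0.17 * 85 * 10
Step 4: AW = 144.5 mm

144.5


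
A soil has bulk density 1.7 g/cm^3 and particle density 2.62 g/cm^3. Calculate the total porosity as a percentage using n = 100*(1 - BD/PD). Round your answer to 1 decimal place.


Step 1: Formula: n = 100 * (1 - BD / PD)
Step 2: n = 100 * (1 - 1.7 / 2.62)
Step 3: n = 100 * (1 - 0.64885)
Step 4: n = 35.1%

35.1


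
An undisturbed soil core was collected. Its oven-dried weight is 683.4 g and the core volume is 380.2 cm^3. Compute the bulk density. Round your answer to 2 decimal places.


Step 1: Identify the formula: BD = dry mass / volume
Step 2: Substitute values: BD = 683.4 / 380.2
Step 3: BD = 1.8 g/cm^3

1.8


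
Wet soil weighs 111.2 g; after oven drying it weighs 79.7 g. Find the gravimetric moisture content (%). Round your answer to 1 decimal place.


Step 1: Water mass = wet - dry = 111.2 - 79.7 = 31.5 g
Step 2: w = 100 * water mass / dry mass
Step 3: w = 100 * 31.5 / 79.7 = 39.5%

39.5


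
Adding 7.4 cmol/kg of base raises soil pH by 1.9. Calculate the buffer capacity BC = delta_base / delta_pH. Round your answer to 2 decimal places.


Step 1: BC = change in base / change in pH
Step 2: BC = 7.4 / 1.9
Step 3: BC = 3.89 cmol/(kg*pH unit)

3.89


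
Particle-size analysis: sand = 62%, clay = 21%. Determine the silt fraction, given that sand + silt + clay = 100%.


Step 1: sand + silt + clay = 100%
Step 2: silt = 100 - sand - clay
Step 3: silt = 100 - 62 - 21
Step 4: silt = 17%

17


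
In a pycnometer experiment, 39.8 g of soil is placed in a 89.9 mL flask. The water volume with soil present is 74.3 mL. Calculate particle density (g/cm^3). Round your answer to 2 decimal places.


Step 1: Volume of solids = flask volume - water volume with soil
Step 2: V_solids = 89.9 - 74.3 = 15.6 mL
Step 3: Particle density = mass / V_solids = 39.8 / 15.6 = 2.55 g/cm^3

2.55


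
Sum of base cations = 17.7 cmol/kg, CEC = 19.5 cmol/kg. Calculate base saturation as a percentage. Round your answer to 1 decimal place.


Step 1: BS = 100 * (sum of bases) / CEC
Step 2: BS = 100 * 17.7 / 19.5
Step 3: BS = 90.8%

90.8


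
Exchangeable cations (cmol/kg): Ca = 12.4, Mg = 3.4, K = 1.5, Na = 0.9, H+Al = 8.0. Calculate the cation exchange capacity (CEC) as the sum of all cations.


Step 1: CEC = Ca + Mg + K + Na + (H+Al)
Step 2: CEC = 12.4 + 3.4 + 1.5 + 0.9 + 8.0
Step 3: CEC = 26.2 cmol/kg

26.2


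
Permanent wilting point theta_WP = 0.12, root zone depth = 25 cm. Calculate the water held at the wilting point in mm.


Step 1: Water (mm) = theta_WP * depth * 10
Step 2: Water = 0.12 * 25 * 10
Step 3: Water = 30.0 mm

30.0


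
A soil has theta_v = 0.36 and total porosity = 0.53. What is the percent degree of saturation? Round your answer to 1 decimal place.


Step 1: S = 100 * theta_v / n
Step 2: S = 100 * 0.36 / 0.53
Step 3: S = 67.9%

67.9


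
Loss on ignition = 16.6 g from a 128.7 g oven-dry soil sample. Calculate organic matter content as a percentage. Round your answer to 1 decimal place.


Step 1: OM% = 100 * LOI / sample mass
Step 2: OM = 100 * 16.6 / 128.7
Step 3: OM = 12.9%

12.9


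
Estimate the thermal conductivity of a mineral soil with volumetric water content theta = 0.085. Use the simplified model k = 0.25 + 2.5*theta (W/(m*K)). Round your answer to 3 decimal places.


Step 1: k = 0.25 + 2.5 * theta
Step 2: k = 0.25 + 2.5 * 0.085
Step 3: k = 0.25 + 0.213
Step 4: k = 0.463 W/(m*K)

0.463


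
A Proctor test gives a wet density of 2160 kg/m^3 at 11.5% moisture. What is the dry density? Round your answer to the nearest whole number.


Step 1: Dry density = wet density / (1 + w/100)
Step 2: Dry density = 2160 / (1 + 11.5/100)
Step 3: Dry density = 2160 / 1.115
Step 4: Dry density = 1937 kg/m^3

1937


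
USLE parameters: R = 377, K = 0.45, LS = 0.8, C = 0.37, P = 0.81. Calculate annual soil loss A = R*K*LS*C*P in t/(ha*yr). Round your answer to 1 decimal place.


Step 1: A = R * K * LS * C * P
Step 2: R * K = 377 * 0.45 = 169.65
Step 3: (R*K) * LS = 169.65 * 0.8 = 135.72
Step 4: * C * P = 135.72 * 0.37 * 0.81 = 40.7
Step 5: A = 40.7 t/(ha*yr)

40.7


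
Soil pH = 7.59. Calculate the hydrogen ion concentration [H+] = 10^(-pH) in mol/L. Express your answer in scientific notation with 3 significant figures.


Step 1: [H+] = 10^(-pH)
Step 2: [H+] = 10^(-7.59)
Step 3: [H+] = 2.57e-08 mol/L

2.57e-08


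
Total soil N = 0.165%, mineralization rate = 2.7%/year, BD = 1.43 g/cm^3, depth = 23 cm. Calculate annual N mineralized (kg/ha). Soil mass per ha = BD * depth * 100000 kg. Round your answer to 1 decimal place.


Step 1: Soil mass per ha = BD * depth * 100000 = 1.43 * 23 * 100000 = 3289000 kg
Step 2: Total N pool = soil mass * N%/100 = 3289000 * 0.165/100 = 5426.85 kg/ha
Step 3: N mineralized = N pool * rate%/100 = 5426.85 * 2.7/100 = 146.5 kg/ha/yr

146.5


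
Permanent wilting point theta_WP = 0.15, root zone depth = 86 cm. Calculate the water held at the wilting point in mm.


Step 1: Water (mm) = theta_WP * depth * 10
Step 2: Water = 0.15 * 86 * 10
Step 3: Water = 129.0 mm

129.0


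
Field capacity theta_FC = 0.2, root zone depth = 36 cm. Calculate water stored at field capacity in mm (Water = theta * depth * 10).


Step 1: Water (mm) = theta_FC * depth (cm) * 10
Step 2: Water = 0.2 * 36 * 10
Step 3: Water = 72.0 mm

72.0


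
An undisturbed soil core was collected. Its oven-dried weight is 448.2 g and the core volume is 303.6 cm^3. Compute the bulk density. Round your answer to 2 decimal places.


Step 1: Identify the formula: BD = dry mass / volume
Step 2: Substitute values: BD = 448.2 / 303.6
Step 3: BD = 1.48 g/cm^3

1.48


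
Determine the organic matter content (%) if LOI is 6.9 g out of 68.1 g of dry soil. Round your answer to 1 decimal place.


Step 1: OM% = 100 * LOI / sample mass
Step 2: OM = 100 * 6.9 / 68.1
Step 3: OM = 10.1%

10.1


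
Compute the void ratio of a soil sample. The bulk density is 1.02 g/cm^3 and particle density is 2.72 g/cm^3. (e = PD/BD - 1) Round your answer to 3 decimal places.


Step 1: e = PD / BD - 1
Step 2: e = 2.72 / 1.02 - 1
Step 3: e = 2.66667 - 1
Step 4: e = 1.667

1.667


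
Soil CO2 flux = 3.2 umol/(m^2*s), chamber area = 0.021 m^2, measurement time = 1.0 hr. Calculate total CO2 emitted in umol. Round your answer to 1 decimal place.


Step 1: Convert time to seconds: 1.0 hr * 3600 = 3600.0 s
Step 2: Total = flux * area * time_s
Step 3: Total = 3.2 * 0.021 * 3600.0
Step 4: Total = 241.9 umol

241.9


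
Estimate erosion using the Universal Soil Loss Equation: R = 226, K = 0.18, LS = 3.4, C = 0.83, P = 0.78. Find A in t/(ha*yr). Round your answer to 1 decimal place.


Step 1: A = R * K * LS * C * P
Step 2: R * K = 226 * 0.18 = 40.68
Step 3: (R*K) * LS = 40.68 * 3.4 = 138.312
Step 4: * C * P = 138.312 * 0.83 * 0.78 = 89.5
Step 5: A = 89.5 t/(ha*yr)

89.5


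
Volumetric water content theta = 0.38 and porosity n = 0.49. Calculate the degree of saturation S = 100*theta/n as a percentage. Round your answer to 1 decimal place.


Step 1: S = 100 * theta_v / n
Step 2: S = 100 * 0.38 / 0.49
Step 3: S = 77.6%

77.6


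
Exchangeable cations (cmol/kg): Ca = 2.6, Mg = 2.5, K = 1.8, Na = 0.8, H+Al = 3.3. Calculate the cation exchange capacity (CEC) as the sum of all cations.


Step 1: CEC = Ca + Mg + K + Na + (H+Al)
Step 2: CEC = 2.6 + 2.5 + 1.8 + 0.8 + 3.3
Step 3: CEC = 11.0 cmol/kg

11.0


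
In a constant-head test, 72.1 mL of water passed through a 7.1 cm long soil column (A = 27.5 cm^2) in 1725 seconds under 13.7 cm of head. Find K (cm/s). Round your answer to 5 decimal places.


Step 1: K = Q * L / (A * t * h)
Step 2: Numerator = 72.1 * 7.1 = 511.91
Step 3: Denominator = 27.5 * 1725 * 13.7 = 649893.75
Step 4: K = 511.91 / 649893.75 = 0.00079 cm/s

0.00079


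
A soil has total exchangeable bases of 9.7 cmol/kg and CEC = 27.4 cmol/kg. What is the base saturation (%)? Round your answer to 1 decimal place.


Step 1: BS = 100 * (sum of bases) / CEC
Step 2: BS = 100 * 9.7 / 27.4
Step 3: BS = 35.4%

35.4


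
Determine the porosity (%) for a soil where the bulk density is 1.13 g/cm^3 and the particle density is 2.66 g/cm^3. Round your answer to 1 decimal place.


Step 1: Formula: n = 100 * (1 - BD / PD)
Step 2: n = 100 * (1 - 1.13 / 2.66)
Step 3: n = 100 * (1 - 0.42481)
Step 4: n = 57.5%

57.5


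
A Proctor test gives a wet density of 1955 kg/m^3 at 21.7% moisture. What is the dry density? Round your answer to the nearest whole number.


Step 1: Dry density = wet density / (1 + w/100)
Step 2: Dry density = 1955 / (1 + 21.7/100)
Step 3: Dry density = 1955 / 1.217
Step 4: Dry density = 1606 kg/m^3

1606


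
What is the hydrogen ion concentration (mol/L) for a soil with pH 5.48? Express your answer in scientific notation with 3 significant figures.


Step 1: [H+] = 10^(-pH)
Step 2: [H+] = 10^(-5.48)
Step 3: [H+] = 3.31e-06 mol/L

3.31e-06


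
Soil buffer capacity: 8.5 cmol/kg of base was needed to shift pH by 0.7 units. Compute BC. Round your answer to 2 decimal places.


Step 1: BC = change in base / change in pH
Step 2: BC = 8.5 / 0.7
Step 3: BC = 12.14 cmol/(kg*pH unit)

12.14


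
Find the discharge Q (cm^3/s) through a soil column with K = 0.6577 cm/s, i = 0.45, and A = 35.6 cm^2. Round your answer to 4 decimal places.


Step 1: Apply Darcy's law: Q = K * i * A
Step 2: Q = 0.6577 * 0.45 * 35.6
Step 3: Q = 10.5364 cm^3/s

10.5364


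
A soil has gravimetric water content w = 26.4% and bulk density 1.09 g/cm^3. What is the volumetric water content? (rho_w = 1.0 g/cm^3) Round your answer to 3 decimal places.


Step 1: theta = (w / 100) * BD / rho_w
Step 2: theta = (26.4 / 100) * 1.09 / 1.0
Step 3: theta = 0.264 * 1.09
Step 4: theta = 0.288

0.288


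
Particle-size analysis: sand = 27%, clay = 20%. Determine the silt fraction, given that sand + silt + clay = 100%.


Step 1: sand + silt + clay = 100%
Step 2: silt = 100 - sand - clay
Step 3: silt = 100 - 27 - 20
Step 4: silt = 53%

53


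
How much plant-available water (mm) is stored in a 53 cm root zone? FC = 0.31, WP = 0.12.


Step 1: Available water = (FC - WP) * depth * 10
Step 2: AW = (0.31 - 0.12) * 53 * 10
Step 3: AW = 0.19 * 53 * 10
Step 4: AW = 100.7 mm

100.7


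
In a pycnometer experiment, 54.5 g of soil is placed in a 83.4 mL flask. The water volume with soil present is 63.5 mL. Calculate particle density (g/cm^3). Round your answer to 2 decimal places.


Step 1: Volume of solids = flask volume - water volume with soil
Step 2: V_solids = 83.4 - 63.5 = 19.9 mL
Step 3: Particle density = mass / V_solids = 54.5 / 19.9 = 2.74 g/cm^3

2.74


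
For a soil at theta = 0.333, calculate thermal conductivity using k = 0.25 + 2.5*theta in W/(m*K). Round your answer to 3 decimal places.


Step 1: k = 0.25 + 2.5 * theta
Step 2: k = 0.25 + 2.5 * 0.333
Step 3: k = 0.25 + 0.833
Step 4: k = 1.083 W/(m*K)

1.083


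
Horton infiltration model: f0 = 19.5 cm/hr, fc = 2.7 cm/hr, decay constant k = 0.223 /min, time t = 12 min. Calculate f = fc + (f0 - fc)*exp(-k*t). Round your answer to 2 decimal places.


Step 1: f = fc + (f0 - fc) * exp(-k * t)
Step 2: exp(-0.223 * 12) = 0.068838
Step 3: f = 2.7 + (19.5 - 2.7) * 0.068838
Step 4: f = 2.7 + 16.8 * 0.068838
Step 5: f = 3.86 cm/hr

3.86


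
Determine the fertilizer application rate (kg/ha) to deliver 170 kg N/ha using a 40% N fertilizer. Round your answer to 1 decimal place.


Step 1: Fertilizer rate = target N / (N content / 100)
Step 2: Rate = 170 / (40 / 100)
Step 3: Rate = 170 / 0.4
Step 4: Rate = 425.0 kg/ha

425.0


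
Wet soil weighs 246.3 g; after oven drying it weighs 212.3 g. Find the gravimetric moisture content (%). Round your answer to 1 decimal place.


Step 1: Water mass = wet - dry = 246.3 - 212.3 = 34.0 g
Step 2: w = 100 * water mass / dry mass
Step 3: w = 100 * 34.0 / 212.3 = 16.0%

16.0


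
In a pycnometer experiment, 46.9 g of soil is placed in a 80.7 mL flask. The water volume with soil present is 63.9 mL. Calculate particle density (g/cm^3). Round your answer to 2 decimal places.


Step 1: Volume of solids = flask volume - water volume with soil
Step 2: V_solids = 80.7 - 63.9 = 16.8 mL
Step 3: Particle density = mass / V_solids = 46.9 / 16.8 = 2.79 g/cm^3

2.79


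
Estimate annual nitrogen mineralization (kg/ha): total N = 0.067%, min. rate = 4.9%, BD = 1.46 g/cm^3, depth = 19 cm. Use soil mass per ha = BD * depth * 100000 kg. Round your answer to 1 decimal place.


Step 1: Soil mass per ha = BD * depth * 100000 = 1.46 * 19 * 100000 = 2774000 kg
Step 2: Total N pool = soil mass * N%/100 = 2774000 * 0.067/100 = 1858.58 kg/ha
Step 3: N mineralized = N pool * rate%/100 = 1858.58 * 4.9/100 = 91.1 kg/ha/yr

91.1


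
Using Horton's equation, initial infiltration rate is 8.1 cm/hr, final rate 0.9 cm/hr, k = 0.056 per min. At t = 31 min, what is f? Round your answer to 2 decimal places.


Step 1: f = fc + (f0 - fc) * exp(-k * t)
Step 2: exp(-0.056 * 31) = 0.176224
Step 3: f = 0.9 + (8.1 - 0.9) * 0.176224
Step 4: f = 0.9 + 7.2 * 0.176224
Step 5: f = 2.17 cm/hr

2.17


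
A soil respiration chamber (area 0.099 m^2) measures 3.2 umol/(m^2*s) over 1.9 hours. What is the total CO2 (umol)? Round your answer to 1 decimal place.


Step 1: Convert time to seconds: 1.9 hr * 3600 = 6840.0 s
Step 2: Total = flux * area * time_s
Step 3: Total = 3.2 * 0.099 * 6840.0
Step 4: Total = 2166.9 umol

2166.9


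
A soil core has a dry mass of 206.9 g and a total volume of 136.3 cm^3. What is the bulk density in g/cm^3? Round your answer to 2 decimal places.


Step 1: Identify the formula: BD = dry mass / volume
Step 2: Substitute values: BD = 206.9 / 136.3
Step 3: BD = 1.52 g/cm^3

1.52


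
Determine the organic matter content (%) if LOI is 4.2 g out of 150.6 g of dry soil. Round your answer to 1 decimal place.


Step 1: OM% = 100 * LOI / sample mass
Step 2: OM = 100 * 4.2 / 150.6
Step 3: OM = 2.8%

2.8


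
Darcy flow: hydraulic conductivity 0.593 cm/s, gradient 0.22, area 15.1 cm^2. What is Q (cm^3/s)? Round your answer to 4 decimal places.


Step 1: Apply Darcy's law: Q = K * i * A
Step 2: Q = 0.593 * 0.22 * 15.1
Step 3: Q = 1.9699 cm^3/s

1.9699


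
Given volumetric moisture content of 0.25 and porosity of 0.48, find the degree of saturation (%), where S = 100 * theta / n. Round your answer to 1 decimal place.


Step 1: S = 100 * theta_v / n
Step 2: S = 100 * 0.25 / 0.48
Step 3: S = 52.1%

52.1


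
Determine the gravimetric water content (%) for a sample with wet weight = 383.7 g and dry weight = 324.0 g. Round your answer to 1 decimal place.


Step 1: Water mass = wet - dry = 383.7 - 324.0 = 59.7 g
Step 2: w = 100 * water mass / dry mass
Step 3: w = 100 * 59.7 / 324.0 = 18.4%

18.4


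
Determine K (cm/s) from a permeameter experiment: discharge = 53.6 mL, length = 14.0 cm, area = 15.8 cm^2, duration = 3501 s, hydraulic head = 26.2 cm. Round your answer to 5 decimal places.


Step 1: K = Q * L / (A * t * h)
Step 2: Numerator = 53.6 * 14.0 = 750.4
Step 3: Denominator = 15.8 * 3501 * 26.2 = 1449273.96
Step 4: K = 750.4 / 1449273.96 = 0.00052 cm/s

0.00052


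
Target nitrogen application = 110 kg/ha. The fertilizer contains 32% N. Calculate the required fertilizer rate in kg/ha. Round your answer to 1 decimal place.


Step 1: Fertilizer rate = target N / (N content / 100)
Step 2: Rate = 110 / (32 / 100)
Step 3: Rate = 110 / 0.32
Step 4: Rate = 343.8 kg/ha

343.8


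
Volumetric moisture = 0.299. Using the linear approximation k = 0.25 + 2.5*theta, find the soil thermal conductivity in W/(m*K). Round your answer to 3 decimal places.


Step 1: k = 0.25 + 2.5 * theta
Step 2: k = 0.25 + 2.5 * 0.299
Step 3: k = 0.25 + 0.748
Step 4: k = 0.998 W/(m*K)

0.998


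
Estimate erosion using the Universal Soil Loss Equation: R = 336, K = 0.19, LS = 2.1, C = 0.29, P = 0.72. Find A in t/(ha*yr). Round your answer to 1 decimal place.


Step 1: A = R * K * LS * C * P
Step 2: R * K = 336 * 0.19 = 63.84
Step 3: (R*K) * LS = 63.84 * 2.1 = 134.064
Step 4: * C * P = 134.064 * 0.29 * 0.72 = 28.0
Step 5: A = 28.0 t/(ha*yr)

28.0


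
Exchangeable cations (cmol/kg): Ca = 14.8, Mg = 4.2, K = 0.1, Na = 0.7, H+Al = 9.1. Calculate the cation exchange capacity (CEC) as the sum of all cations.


Step 1: CEC = Ca + Mg + K + Na + (H+Al)
Step 2: CEC = 14.8 + 4.2 + 0.1 + 0.7 + 9.1
Step 3: CEC = 28.9 cmol/kg

28.9


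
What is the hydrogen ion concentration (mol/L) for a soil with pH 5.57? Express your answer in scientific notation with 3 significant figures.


Step 1: [H+] = 10^(-pH)
Step 2: [H+] = 10^(-5.57)
Step 3: [H+] = 2.69e-06 mol/L

2.69e-06


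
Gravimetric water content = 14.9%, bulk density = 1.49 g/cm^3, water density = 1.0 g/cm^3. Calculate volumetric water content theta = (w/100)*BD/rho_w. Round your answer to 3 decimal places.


Step 1: theta = (w / 100) * BD / rho_w
Step 2: theta = (14.9 / 100) * 1.49 / 1.0
Step 3: theta = 0.149 * 1.49
Step 4: theta = 0.222

0.222


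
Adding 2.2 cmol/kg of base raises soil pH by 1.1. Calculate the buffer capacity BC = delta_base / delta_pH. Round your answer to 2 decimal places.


Step 1: BC = change in base / change in pH
Step 2: BC = 2.2 / 1.1
Step 3: BC = 2.0 cmol/(kg*pH unit)

2.0


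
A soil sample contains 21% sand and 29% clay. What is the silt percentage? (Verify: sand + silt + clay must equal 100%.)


Step 1: sand + silt + clay = 100%
Step 2: silt = 100 - sand - clay
Step 3: silt = 100 - 21 - 29
Step 4: silt = 50%

50


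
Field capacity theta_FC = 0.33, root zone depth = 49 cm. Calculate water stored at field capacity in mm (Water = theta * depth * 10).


Step 1: Water (mm) = theta_FC * depth (cm) * 10
Step 2: Water = 0.33 * 49 * 10
Step 3: Water = 161.7 mm

161.7


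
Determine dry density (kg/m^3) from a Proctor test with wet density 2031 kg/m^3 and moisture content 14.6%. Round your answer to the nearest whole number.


Step 1: Dry density = wet density / (1 + w/100)
Step 2: Dry density = 2031 / (1 + 14.6/100)
Step 3: Dry density = 2031 / 1.146
Step 4: Dry density = 1772 kg/m^3

1772


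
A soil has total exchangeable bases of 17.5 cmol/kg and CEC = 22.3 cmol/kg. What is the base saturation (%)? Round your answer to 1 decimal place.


Step 1: BS = 100 * (sum of bases) / CEC
Step 2: BS = 100 * 17.5 / 22.3
Step 3: BS = 78.5%

78.5


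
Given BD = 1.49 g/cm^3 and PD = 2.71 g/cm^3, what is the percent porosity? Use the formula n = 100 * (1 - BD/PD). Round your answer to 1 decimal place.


Step 1: Formula: n = 100 * (1 - BD / PD)
Step 2: n = 100 * (1 - 1.49 / 2.71)
Step 3: n = 100 * (1 - 0.54982)
Step 4: n = 45.0%

45.0


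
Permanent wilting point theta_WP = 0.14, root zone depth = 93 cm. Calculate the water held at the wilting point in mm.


Step 1: Water (mm) = theta_WP * depth * 10
Step 2: Water = 0.14 * 93 * 10
Step 3: Water = 130.2 mm

130.2


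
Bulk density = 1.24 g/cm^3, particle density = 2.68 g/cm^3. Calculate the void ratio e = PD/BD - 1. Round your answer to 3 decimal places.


Step 1: e = PD / BD - 1
Step 2: e = 2.68 / 1.24 - 1
Step 3: e = 2.16129 - 1
Step 4: e = 1.161

1.161


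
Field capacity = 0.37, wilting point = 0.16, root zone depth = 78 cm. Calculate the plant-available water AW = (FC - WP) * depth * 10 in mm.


Step 1: Available water = (FC - WP) * depth * 10
Step 2: AW = (0.37 - 0.16) * 78 * 10
Step 3: AW = 0.21 * 78 * 10
Step 4: AW = 163.8 mm

163.8


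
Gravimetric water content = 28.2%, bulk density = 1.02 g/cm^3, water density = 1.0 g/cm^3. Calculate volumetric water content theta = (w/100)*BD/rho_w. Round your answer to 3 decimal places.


Step 1: theta = (w / 100) * BD / rho_w
Step 2: theta = (28.2 / 100) * 1.02 / 1.0
Step 3: theta = 0.282 * 1.02
Step 4: theta = 0.288

0.288


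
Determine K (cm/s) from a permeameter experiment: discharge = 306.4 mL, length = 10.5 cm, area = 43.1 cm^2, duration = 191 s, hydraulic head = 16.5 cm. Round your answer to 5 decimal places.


Step 1: K = Q * L / (A * t * h)
Step 2: Numerator = 306.4 * 10.5 = 3217.2
Step 3: Denominator = 43.1 * 191 * 16.5 = 135829.65
Step 4: K = 3217.2 / 135829.65 = 0.02369 cm/s

0.02369


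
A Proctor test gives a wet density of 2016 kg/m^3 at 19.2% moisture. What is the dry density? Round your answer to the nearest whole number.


Step 1: Dry density = wet density / (1 + w/100)
Step 2: Dry density = 2016 / (1 + 19.2/100)
Step 3: Dry density = 2016 / 1.192
Step 4: Dry density = 1691 kg/m^3

1691


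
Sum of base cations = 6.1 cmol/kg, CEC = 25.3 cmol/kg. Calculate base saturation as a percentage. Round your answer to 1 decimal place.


Step 1: BS = 100 * (sum of bases) / CEC
Step 2: BS = 100 * 6.1 / 25.3
Step 3: BS = 24.1%

24.1


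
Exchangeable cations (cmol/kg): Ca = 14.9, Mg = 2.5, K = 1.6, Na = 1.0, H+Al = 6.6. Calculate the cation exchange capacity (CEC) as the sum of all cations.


Step 1: CEC = Ca + Mg + K + Na + (H+Al)
Step 2: CEC = 14.9 + 2.5 + 1.6 + 1.0 + 6.6
Step 3: CEC = 26.6 cmol/kg

26.6


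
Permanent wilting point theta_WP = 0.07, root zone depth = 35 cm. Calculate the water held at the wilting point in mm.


Step 1: Water (mm) = theta_WP * depth * 10
Step 2: Water = 0.07 * 35 * 10
Step 3: Water = 24.5 mm

24.5


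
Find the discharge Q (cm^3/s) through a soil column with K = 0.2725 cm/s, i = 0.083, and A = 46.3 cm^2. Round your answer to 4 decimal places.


Step 1: Apply Darcy's law: Q = K * i * A
Step 2: Q = 0.2725 * 0.083 * 46.3
Step 3: Q = 1.0472 cm^3/s

1.0472


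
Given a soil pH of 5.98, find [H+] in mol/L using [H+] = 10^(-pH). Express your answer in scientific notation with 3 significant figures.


Step 1: [H+] = 10^(-pH)
Step 2: [H+] = 10^(-5.98)
Step 3: [H+] = 1.05e-06 mol/L

1.05e-06


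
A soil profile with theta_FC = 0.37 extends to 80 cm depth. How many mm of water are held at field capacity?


Step 1: Water (mm) = theta_FC * depth (cm) * 10
Step 2: Water = 0.37 * 80 * 10
Step 3: Water = 296.0 mm

296.0


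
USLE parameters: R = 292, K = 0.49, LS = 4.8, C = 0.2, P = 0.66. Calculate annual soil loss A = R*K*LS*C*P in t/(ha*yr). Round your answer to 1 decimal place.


Step 1: A = R * K * LS * C * P
Step 2: R * K = 292 * 0.49 = 143.08
Step 3: (R*K) * LS = 143.08 * 4.8 = 686.784
Step 4: * C * P = 686.784 * 0.2 * 0.66 = 90.7
Step 5: A = 90.7 t/(ha*yr)

90.7


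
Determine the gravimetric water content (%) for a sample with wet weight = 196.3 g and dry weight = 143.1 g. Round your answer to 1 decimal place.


Step 1: Water mass = wet - dry = 196.3 - 143.1 = 53.2 g
Step 2: w = 100 * water mass / dry mass
Step 3: w = 100 * 53.2 / 143.1 = 37.2%

37.2


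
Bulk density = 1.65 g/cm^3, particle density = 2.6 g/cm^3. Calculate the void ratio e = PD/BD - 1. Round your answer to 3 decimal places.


Step 1: e = PD / BD - 1
Step 2: e = 2.6 / 1.65 - 1
Step 3: e = 1.57576 - 1
Step 4: e = 0.576

0.576


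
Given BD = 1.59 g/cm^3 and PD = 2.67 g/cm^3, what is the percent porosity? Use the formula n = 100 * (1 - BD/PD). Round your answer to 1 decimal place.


Step 1: Formula: n = 100 * (1 - BD / PD)
Step 2: n = 100 * (1 - 1.59 / 2.67)
Step 3: n = 100 * (1 - 0.59551)
Step 4: n = 40.4%

40.4


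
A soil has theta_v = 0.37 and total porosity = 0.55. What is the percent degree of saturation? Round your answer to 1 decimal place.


Step 1: S = 100 * theta_v / n
Step 2: S = 100 * 0.37 / 0.55
Step 3: S = 67.3%

67.3


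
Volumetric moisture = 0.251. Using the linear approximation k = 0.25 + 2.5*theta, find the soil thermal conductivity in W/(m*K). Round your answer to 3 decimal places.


Step 1: k = 0.25 + 2.5 * theta
Step 2: k = 0.25 + 2.5 * 0.251
Step 3: k = 0.25 + 0.628
Step 4: k = 0.878 W/(m*K)

0.878


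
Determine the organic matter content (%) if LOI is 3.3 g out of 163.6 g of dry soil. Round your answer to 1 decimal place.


Step 1: OM% = 100 * LOI / sample mass
Step 2: OM = 100 * 3.3 / 163.6
Step 3: OM = 2.0%

2.0


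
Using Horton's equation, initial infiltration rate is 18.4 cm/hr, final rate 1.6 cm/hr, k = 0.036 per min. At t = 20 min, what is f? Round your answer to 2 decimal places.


Step 1: f = fc + (f0 - fc) * exp(-k * t)
Step 2: exp(-0.036 * 20) = 0.486752
Step 3: f = 1.6 + (18.4 - 1.6) * 0.486752
Step 4: f = 1.6 + 16.8 * 0.486752
Step 5: f = 9.78 cm/hr

9.78


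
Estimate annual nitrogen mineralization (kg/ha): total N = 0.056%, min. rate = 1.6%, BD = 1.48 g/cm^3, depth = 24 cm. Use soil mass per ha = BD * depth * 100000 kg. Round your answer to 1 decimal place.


Step 1: Soil mass per ha = BD * depth * 100000 = 1.48 * 24 * 100000 = 3552000 kg
Step 2: Total N pool = soil mass * N%/100 = 3552000 * 0.056/100 = 1989.12 kg/ha
Step 3: N mineralized = N pool * rate%/100 = 1989.12 * 1.6/100 = 31.8 kg/ha/yr

31.8


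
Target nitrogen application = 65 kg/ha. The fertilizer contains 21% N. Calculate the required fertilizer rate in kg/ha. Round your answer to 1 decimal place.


Step 1: Fertilizer rate = target N / (N content / 100)
Step 2: Rate = 65 / (21 / 100)
Step 3: Rate = 65 / 0.21
Step 4: Rate = 309.5 kg/ha

309.5


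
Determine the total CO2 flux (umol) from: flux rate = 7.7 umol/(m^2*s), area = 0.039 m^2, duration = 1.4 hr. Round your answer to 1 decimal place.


Step 1: Convert time to seconds: 1.4 hr * 3600 = 5040.0 s
Step 2: Total = flux * area * time_s
Step 3: Total = 7.7 * 0.039 * 5040.0
Step 4: Total = 1513.5 umol

1513.5


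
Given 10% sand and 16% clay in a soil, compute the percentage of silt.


Step 1: sand + silt + clay = 100%
Step 2: silt = 100 - sand - clay
Step 3: silt = 100 - 10 - 16
Step 4: silt = 74%

74


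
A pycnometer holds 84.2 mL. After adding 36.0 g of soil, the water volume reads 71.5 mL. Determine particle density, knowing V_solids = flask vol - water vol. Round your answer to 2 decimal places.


Step 1: Volume of solids = flask volume - water volume with soil
Step 2: V_solids = 84.2 - 71.5 = 12.7 mL
Step 3: Particle density = mass / V_solids = 36.0 / 12.7 = 2.83 g/cm^3

2.83


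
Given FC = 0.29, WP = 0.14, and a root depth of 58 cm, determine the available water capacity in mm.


Step 1: Available water = (FC - WP) * depth * 10
Step 2: AW = (0.29 - 0.14) * 58 * 10
Step 3: AW = 0.15 * 58 * 10
Step 4: AW = 87.0 mm

87.0


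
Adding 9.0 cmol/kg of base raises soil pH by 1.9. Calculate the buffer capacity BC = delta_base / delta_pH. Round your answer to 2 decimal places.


Step 1: BC = change in base / change in pH
Step 2: BC = 9.0 / 1.9
Step 3: BC = 4.74 cmol/(kg*pH unit)

4.74


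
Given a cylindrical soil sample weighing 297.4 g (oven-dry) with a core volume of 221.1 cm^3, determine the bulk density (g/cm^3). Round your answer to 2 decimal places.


Step 1: Identify the formula: BD = dry mass / volume
Step 2: Substitute values: BD = 297.4 / 221.1
Step 3: BD = 1.35 g/cm^3

1.35


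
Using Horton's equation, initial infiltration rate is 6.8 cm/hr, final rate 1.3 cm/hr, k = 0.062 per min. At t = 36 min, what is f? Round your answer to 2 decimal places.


Step 1: f = fc + (f0 - fc) * exp(-k * t)
Step 2: exp(-0.062 * 36) = 0.107314
Step 3: f = 1.3 + (6.8 - 1.3) * 0.107314
Step 4: f = 1.3 + 5.5 * 0.107314
Step 5: f = 1.89 cm/hr

1.89


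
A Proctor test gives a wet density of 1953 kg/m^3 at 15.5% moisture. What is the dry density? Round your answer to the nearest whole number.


Step 1: Dry density = wet density / (1 + w/100)
Step 2: Dry density = 1953 / (1 + 15.5/100)
Step 3: Dry density = 1953 / 1.155
Step 4: Dry density = 1691 kg/m^3

1691


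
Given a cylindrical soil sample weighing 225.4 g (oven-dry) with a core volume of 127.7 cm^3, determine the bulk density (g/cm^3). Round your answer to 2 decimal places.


Step 1: Identify the formula: BD = dry mass / volume
Step 2: Substitute values: BD = 225.4 / 127.7
Step 3: BD = 1.77 g/cm^3

1.77


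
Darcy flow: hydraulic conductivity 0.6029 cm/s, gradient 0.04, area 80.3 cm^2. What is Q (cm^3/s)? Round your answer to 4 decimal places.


Step 1: Apply Darcy's law: Q = K * i * A
Step 2: Q = 0.6029 * 0.04 * 80.3
Step 3: Q = 1.9365 cm^3/s

1.9365
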